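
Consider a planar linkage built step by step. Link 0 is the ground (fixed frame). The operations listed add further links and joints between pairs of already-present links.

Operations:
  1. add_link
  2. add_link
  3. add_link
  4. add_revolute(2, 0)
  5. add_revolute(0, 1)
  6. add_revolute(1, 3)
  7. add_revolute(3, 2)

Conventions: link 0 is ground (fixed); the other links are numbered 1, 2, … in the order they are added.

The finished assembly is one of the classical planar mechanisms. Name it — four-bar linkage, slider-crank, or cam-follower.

links: 4 (incl. ground); joints: 4 revolute, 0 prismatic, 0 higher (cam) pair, forming one closed loop
4 links in a single 4R loop → four-bar linkage

four-bar linkage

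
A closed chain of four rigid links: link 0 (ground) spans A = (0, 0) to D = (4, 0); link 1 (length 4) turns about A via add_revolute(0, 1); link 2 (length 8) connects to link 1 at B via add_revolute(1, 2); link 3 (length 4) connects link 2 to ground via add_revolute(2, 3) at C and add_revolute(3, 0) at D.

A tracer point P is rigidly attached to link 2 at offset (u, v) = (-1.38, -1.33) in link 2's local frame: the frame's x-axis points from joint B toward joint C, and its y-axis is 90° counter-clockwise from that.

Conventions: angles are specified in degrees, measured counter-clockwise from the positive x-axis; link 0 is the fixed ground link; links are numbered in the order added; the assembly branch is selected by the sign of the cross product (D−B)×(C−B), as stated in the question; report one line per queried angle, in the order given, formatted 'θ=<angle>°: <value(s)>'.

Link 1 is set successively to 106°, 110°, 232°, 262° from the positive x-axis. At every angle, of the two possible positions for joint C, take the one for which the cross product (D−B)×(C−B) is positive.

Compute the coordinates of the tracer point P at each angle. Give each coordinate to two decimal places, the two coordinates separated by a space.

A=(0,0), D=(4.00,0)
θ=106°: B = A + 4.00·(cos106°, sin106°) = (-1.1025, 3.8450)
θ=106°: |BD| = 6.3891
θ=106°: circle(B,8.00) ∩ circle(D,4.00): a=6.9509, h=3.9603
θ=106°:   candidates: C₊=(6.8321,2.8247) cross=25.303; C₋=(2.0653,-3.5010) cross=-25.303
θ=106°:   branch + wants cross > 0 → take C=(6.8321,2.8247) (cross=25.303)
θ=106°: ex = (C−B)/|BC| = (0.9918,-0.1275); ey = (0.1275,0.9918)
θ=106°: P = B + -1.38·ex + -1.33·ey = (-2.6409,2.7019)
θ=110°: B = A + 4.00·(cos110°, sin110°) = (-1.3681, 3.7588)
θ=110°: |BD| = 6.5532
θ=110°: circle(B,8.00) ∩ circle(D,4.00): a=6.9389, h=3.9814
θ=110°:   candidates: C₊=(6.5996,3.0401) cross=26.091; C₋=(2.0323,-3.4826) cross=-26.091
θ=110°:   branch + wants cross > 0 → take C=(6.5996,3.0401) (cross=26.091)
θ=110°: ex = (C−B)/|BC| = (0.9960,-0.0898); ey = (0.0898,0.9960)
θ=110°: P = B + -1.38·ex + -1.33·ey = (-2.8620,2.5581)
θ=232°: B = A + 4.00·(cos232°, sin232°) = (-2.4626, -3.1520)
θ=232°: |BD| = 7.1904
θ=232°: circle(B,8.00) ∩ circle(D,4.00): a=6.9330, h=3.9917
θ=232°:   candidates: C₊=(2.0188,3.4749) cross=28.702; C₋=(5.5185,-3.7006) cross=-28.702
θ=232°:   branch + wants cross > 0 → take C=(2.0188,3.4749) (cross=28.702)
θ=232°: ex = (C−B)/|BC| = (0.5602,0.8284); ey = (-0.8284,0.5602)
θ=232°: P = B + -1.38·ex + -1.33·ey = (-2.1340,-5.0402)
θ=262°: B = A + 4.00·(cos262°, sin262°) = (-0.5567, -3.9611)
θ=262°: |BD| = 6.0377
θ=262°: circle(B,8.00) ∩ circle(D,4.00): a=6.9939, h=3.8840
θ=262°:   candidates: C₊=(2.1735,3.5586) cross=23.451; C₋=(7.2698,-2.3040) cross=-23.451
θ=262°:   branch + wants cross > 0 → take C=(2.1735,3.5586) (cross=23.451)
θ=262°: ex = (C−B)/|BC| = (0.3413,0.9400); ey = (-0.9400,0.3413)
θ=262°: P = B + -1.38·ex + -1.33·ey = (0.2225,-5.7121)

θ=106°: -2.64 2.70
θ=110°: -2.86 2.56
θ=232°: -2.13 -5.04
θ=262°: 0.22 -5.71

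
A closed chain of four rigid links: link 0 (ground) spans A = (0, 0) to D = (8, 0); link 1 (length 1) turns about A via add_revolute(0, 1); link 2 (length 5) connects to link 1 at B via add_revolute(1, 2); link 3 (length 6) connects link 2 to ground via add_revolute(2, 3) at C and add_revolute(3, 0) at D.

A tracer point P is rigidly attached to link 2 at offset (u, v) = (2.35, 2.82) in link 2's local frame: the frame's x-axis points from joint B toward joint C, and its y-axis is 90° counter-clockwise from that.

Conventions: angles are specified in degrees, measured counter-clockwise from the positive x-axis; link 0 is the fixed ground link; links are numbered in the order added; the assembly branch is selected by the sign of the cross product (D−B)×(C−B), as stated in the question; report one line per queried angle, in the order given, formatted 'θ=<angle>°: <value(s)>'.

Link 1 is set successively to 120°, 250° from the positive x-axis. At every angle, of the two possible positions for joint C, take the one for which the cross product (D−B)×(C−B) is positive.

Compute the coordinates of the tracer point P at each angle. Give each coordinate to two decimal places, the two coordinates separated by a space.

A=(0,0), D=(8.00,0)
θ=120°: B = A + 1.00·(cos120°, sin120°) = (-0.5000, 0.8660)
θ=120°: |BD| = 8.5440
θ=120°: circle(B,5.00) ∩ circle(D,6.00): a=3.6283, h=3.4403
θ=120°:   candidates: C₊=(3.4583,3.9208) cross=29.394; C₋=(2.7609,-2.9243) cross=-29.394
θ=120°:   branch + wants cross > 0 → take C=(3.4583,3.9208) (cross=29.394)
θ=120°: ex = (C−B)/|BC| = (0.7917,0.6110); ey = (-0.6110,0.7917)
θ=120°: P = B + 2.35·ex + 2.82·ey = (-0.3625,4.5343)
θ=250°: B = A + 1.00·(cos250°, sin250°) = (-0.3420, -0.9397)
θ=250°: |BD| = 8.3948
θ=250°: circle(B,5.00) ∩ circle(D,6.00): a=3.5422, h=3.5288
θ=250°:   candidates: C₊=(2.7829,2.9635) cross=29.624; C₋=(3.5729,-4.0498) cross=-29.624
θ=250°:   branch + wants cross > 0 → take C=(2.7829,2.9635) (cross=29.624)
θ=250°: ex = (C−B)/|BC| = (0.6250,0.7806); ey = (-0.7806,0.6250)
θ=250°: P = B + 2.35·ex + 2.82·ey = (-1.0747,2.6573)

θ=120°: -0.36 4.53
θ=250°: -1.07 2.66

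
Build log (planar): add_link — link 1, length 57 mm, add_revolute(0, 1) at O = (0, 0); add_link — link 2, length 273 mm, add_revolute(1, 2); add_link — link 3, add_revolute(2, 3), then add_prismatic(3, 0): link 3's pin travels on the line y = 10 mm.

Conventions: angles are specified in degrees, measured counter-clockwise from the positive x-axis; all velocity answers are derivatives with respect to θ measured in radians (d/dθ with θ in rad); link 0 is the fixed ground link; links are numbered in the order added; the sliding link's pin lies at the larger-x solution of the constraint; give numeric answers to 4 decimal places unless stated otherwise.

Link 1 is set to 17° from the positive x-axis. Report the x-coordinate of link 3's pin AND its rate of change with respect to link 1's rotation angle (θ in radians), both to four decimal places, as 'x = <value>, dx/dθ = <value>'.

geometry: r = 57 mm, L = 273 mm, e = 10 mm
crank pin P = (r cos θ, r sin θ) = (54.509371, 16.665187)
h = r sin θ − e = 16.665187 − 10 = 6.665187
x = r cos θ + √(L² − h²) = 54.509371 + 272.918624 = 327.427995
dx/dθ = −r sin θ − h·r cos θ/√(L² − h²) (θ in radians; h = 6.665187) = -17.996409

x = 327.4280, dx/dθ = -17.9964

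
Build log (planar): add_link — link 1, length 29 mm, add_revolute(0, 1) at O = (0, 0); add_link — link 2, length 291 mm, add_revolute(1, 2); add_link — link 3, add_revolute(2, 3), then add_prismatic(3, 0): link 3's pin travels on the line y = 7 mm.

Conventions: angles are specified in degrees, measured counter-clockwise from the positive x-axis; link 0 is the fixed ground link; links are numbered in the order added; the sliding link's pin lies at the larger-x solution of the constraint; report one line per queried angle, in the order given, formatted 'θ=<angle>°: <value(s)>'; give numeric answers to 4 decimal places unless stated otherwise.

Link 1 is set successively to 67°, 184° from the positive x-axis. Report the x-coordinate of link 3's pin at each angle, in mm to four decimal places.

geometry: r = 29 mm, L = 291 mm, e = 7 mm
θ=67°: crank pin P = (r cos θ, r sin θ) = (11.331203, 26.694641)
θ=67°: h = r sin θ − e = 26.694641 − 7 = 19.694641
θ=67°: x = r cos θ + √(L² − h²) = 11.331203 + 290.332777 = 301.663979
θ=184°: crank pin P = (r cos θ, r sin θ) = (-28.929357, -2.022938)
θ=184°: h = r sin θ − e = -2.022938 − 7 = -9.022938
θ=184°: x = r cos θ + √(L² − h²) = -28.929357 + 290.860081 = 261.930723

θ=67°: 301.6640
θ=184°: 261.9307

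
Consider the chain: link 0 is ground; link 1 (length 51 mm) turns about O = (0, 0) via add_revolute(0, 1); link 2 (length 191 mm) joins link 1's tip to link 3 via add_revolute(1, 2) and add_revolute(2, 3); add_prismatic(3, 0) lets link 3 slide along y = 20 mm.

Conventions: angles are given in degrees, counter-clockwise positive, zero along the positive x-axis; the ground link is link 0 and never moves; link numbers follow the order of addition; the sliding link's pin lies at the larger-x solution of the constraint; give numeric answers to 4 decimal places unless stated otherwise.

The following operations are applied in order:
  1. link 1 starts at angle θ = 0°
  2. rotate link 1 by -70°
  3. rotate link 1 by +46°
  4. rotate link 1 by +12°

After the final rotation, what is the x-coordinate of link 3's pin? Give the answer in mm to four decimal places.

geometry: r = 51 mm, L = 191 mm, e = 20 mm; θ starts at 0°
rotate link 1 by -70°: θ ← 0° -70° = -70°
rotate link 1 by +46°: θ ← -70° +46° = -24°
rotate link 1 by +12°: θ ← -24° +12° = -12°
crank pin P = (r cos θ, r sin θ) = (49.885528, -10.603496)
h = r sin θ − e = -10.603496 − 20 = -30.603496
x = r cos θ + √(L² − h²) = 49.885528 + 188.532294 = 238.417822

238.4178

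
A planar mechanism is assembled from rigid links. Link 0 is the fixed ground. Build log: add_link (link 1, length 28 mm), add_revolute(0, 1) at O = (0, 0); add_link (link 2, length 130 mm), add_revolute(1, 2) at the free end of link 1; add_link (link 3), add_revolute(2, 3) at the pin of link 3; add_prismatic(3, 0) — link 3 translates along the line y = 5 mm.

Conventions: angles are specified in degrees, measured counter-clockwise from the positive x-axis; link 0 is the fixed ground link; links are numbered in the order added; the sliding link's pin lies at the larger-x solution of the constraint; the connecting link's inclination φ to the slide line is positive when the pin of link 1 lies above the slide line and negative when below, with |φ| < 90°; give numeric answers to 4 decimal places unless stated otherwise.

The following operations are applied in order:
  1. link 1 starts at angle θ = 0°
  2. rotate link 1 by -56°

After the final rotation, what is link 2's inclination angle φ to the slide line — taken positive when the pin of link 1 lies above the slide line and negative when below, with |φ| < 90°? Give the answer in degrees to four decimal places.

geometry: r = 28 mm, L = 130 mm, e = 5 mm; θ starts at 0°
rotate link 1 by -56°: θ ← 0° -56° = -56°
h = r sin θ − e = -23.213052 − 5 = -28.213052
sin φ = h / L = -28.213052 / 130 = -0.21702348
φ = arcsin(-0.21702348) = -12.534267°

-12.5343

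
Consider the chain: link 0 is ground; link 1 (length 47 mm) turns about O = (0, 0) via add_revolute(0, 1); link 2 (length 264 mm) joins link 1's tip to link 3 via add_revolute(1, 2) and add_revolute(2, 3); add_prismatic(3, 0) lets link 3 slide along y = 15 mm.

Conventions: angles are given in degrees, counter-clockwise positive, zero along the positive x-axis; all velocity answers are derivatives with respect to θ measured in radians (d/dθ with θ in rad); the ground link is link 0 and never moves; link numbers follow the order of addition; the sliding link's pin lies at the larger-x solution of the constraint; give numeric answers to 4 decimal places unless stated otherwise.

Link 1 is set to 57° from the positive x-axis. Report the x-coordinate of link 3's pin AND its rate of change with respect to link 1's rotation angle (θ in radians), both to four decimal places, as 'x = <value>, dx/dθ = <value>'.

geometry: r = 47 mm, L = 264 mm, e = 15 mm
crank pin P = (r cos θ, r sin θ) = (25.598035, 39.417517)
h = r sin θ − e = 39.417517 − 15 = 24.417517
x = r cos θ + √(L² − h²) = 25.598035 + 262.868379 = 288.466414
dx/dθ = −r sin θ − h·r cos θ/√(L² − h²) (θ in radians; h = 24.417517) = -41.795286

x = 288.4664, dx/dθ = -41.7953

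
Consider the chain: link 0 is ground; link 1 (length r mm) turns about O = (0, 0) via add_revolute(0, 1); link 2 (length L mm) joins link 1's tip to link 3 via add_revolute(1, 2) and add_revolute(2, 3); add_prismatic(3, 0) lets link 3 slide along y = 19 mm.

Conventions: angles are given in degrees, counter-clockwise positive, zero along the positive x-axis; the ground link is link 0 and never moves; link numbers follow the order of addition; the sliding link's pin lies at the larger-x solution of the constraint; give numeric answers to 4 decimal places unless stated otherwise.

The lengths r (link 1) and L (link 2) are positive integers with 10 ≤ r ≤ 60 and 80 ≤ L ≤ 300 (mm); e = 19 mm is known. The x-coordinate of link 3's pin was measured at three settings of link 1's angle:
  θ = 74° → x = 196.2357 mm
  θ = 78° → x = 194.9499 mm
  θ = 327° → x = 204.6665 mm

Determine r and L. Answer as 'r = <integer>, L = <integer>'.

constraint per measurement: (x − r cos θ)² + (r sin θ − e)² = L²
subtracting the θ₁ and θ₂ equations cancels the r² and L² terms:
r = (x₁² − x₂²) / (2[(x₁cos θ₁ + e sin θ₁) − (x₂cos θ₂ + e sin θ₂)]) = 18.9997 → r = 19
L² = (x₁ − r cos θ₁)² + (r sin θ₁ − e)² = 36481.0032 → L = 191.0000 → L = 191
check at θ₃=327°: x = 204.6665 (printed 204.6665) ✓

r = 19, L = 191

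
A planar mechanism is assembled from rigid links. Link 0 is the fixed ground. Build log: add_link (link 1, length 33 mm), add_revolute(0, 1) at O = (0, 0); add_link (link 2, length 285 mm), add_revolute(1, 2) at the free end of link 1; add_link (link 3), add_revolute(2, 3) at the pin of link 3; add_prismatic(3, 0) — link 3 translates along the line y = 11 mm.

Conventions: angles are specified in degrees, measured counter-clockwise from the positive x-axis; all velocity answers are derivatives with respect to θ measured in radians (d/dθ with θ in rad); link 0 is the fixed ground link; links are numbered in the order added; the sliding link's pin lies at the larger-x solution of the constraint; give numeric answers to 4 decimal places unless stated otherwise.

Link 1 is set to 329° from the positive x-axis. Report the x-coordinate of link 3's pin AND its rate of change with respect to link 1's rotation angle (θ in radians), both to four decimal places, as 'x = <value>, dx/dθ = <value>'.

geometry: r = 33 mm, L = 285 mm, e = 11 mm
crank pin P = (r cos θ, r sin θ) = (28.286521, -16.996256)
h = r sin θ − e = -16.996256 − 11 = -27.996256
x = r cos θ + √(L² − h²) = 28.286521 + 283.621596 = 311.908117
dx/dθ = −r sin θ − h·r cos θ/√(L² − h²) (θ in radians; h = -27.996256) = 19.788416

x = 311.9081, dx/dθ = 19.7884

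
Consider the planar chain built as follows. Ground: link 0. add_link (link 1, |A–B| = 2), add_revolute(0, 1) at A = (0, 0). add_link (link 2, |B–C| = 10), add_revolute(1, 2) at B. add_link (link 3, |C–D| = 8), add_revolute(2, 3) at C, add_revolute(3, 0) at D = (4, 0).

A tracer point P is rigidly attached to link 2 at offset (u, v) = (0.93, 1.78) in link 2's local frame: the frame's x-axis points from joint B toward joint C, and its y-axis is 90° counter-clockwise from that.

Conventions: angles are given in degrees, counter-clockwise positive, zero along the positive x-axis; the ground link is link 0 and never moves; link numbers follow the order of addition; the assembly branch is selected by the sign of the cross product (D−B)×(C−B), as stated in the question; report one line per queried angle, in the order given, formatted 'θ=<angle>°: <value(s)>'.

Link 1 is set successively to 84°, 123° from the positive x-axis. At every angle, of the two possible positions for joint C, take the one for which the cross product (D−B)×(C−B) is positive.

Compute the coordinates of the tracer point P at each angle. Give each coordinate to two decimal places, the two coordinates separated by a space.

A=(0,0), D=(4.00,0)
θ=84°: B = A + 2.00·(cos84°, sin84°) = (0.2091, 1.9890)
θ=84°: |BD| = 4.2811
θ=84°: circle(B,10.00) ∩ circle(D,8.00): a=6.3451, h=7.7292
θ=84°:   candidates: C₊=(9.4188,5.8853) cross=33.089; C₋=(2.2366,-7.8032) cross=-33.089
θ=84°:   branch + wants cross > 0 → take C=(9.4188,5.8853) (cross=33.089)
θ=84°: ex = (C−B)/|BC| = (0.9210,0.3896); ey = (-0.3896,0.9210)
θ=84°: P = B + 0.93·ex + 1.78·ey = (0.3720,3.9907)
θ=123°: B = A + 2.00·(cos123°, sin123°) = (-1.0893, 1.6773)
θ=123°: |BD| = 5.3586
θ=123°: circle(B,10.00) ∩ circle(D,8.00): a=6.0384, h=7.9711
θ=123°:   candidates: C₊=(7.1408,7.3577) cross=42.713; C₋=(2.1506,-7.7833) cross=-42.713
θ=123°:   branch + wants cross > 0 → take C=(7.1408,7.3577) (cross=42.713)
θ=123°: ex = (C−B)/|BC| = (0.8230,0.5680); ey = (-0.5680,0.8230)
θ=123°: P = B + 0.93·ex + 1.78·ey = (-1.3350,3.6706)

θ=84°: 0.37 3.99
θ=123°: -1.33 3.67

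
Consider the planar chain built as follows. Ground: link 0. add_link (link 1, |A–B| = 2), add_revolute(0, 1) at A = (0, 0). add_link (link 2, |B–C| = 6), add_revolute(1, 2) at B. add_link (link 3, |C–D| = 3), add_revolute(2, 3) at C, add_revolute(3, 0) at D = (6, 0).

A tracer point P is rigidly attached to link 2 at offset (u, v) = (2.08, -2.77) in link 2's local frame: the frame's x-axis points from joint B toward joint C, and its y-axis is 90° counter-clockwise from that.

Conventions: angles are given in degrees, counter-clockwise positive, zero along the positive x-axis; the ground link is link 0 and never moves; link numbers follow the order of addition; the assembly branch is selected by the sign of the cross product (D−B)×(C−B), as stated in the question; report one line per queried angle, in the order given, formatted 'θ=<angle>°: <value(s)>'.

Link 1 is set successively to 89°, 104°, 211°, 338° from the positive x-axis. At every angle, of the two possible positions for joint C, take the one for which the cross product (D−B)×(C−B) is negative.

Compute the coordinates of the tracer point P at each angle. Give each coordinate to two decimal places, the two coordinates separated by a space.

A=(0,0), D=(6.00,0)
θ=89°: B = A + 2.00·(cos89°, sin89°) = (0.0349, 1.9997)
θ=89°: |BD| = 6.2914
θ=89°: circle(B,6.00) ∩ circle(D,3.00): a=5.2915, h=2.8285
θ=89°:   candidates: C₊=(5.9510,2.9996) cross=17.795; C₋=(4.1530,-2.3640) cross=-17.795
θ=89°:   branch - wants cross < 0 → take C=(4.1530,-2.3640) (cross=-17.795)
θ=89°: ex = (C−B)/|BC| = (0.6863,-0.7273); ey = (0.7273,0.6863)
θ=89°: P = B + 2.08·ex + -2.77·ey = (-0.5521,-1.4142)
θ=104°: B = A + 2.00·(cos104°, sin104°) = (-0.4838, 1.9406)
θ=104°: |BD| = 6.7680
θ=104°: circle(B,6.00) ∩ circle(D,3.00): a=5.3787, h=2.6589
θ=104°:   candidates: C₊=(5.4314,2.9456) cross=17.995; C₋=(3.9066,-2.1489) cross=-17.995
θ=104°:   branch - wants cross < 0 → take C=(3.9066,-2.1489) (cross=-17.995)
θ=104°: ex = (C−B)/|BC| = (0.7317,-0.6816); ey = (0.6816,0.7317)
θ=104°: P = B + 2.08·ex + -2.77·ey = (-0.8498,-1.5040)
θ=211°: B = A + 2.00·(cos211°, sin211°) = (-1.7143, -1.0301)
θ=211°: |BD| = 7.7828
θ=211°: circle(B,6.00) ∩ circle(D,3.00): a=5.6260, h=2.0852
θ=211°:   candidates: C₊=(3.5862,1.7814) cross=16.229; C₋=(4.1382,-2.3523) cross=-16.229
θ=211°:   branch - wants cross < 0 → take C=(4.1382,-2.3523) (cross=-16.229)
θ=211°: ex = (C−B)/|BC| = (0.9754,-0.2204); ey = (0.2204,0.9754)
θ=211°: P = B + 2.08·ex + -2.77·ey = (-0.2959,-4.1904)
θ=338°: B = A + 2.00·(cos338°, sin338°) = (1.8544, -0.7492)
θ=338°: |BD| = 4.2128
θ=338°: circle(B,6.00) ∩ circle(D,3.00): a=5.3109, h=2.7918
θ=338°:   candidates: C₊=(6.5841,2.9426) cross=11.761; C₋=(7.5771,-2.5520) cross=-11.761
θ=338°:   branch - wants cross < 0 → take C=(7.5771,-2.5520) (cross=-11.761)
θ=338°: ex = (C−B)/|BC| = (0.9538,-0.3005); ey = (0.3005,0.9538)
θ=338°: P = B + 2.08·ex + -2.77·ey = (3.0060,-4.0162)

θ=89°: -0.55 -1.41
θ=104°: -0.85 -1.50
θ=211°: -0.30 -4.19
θ=338°: 3.01 -4.02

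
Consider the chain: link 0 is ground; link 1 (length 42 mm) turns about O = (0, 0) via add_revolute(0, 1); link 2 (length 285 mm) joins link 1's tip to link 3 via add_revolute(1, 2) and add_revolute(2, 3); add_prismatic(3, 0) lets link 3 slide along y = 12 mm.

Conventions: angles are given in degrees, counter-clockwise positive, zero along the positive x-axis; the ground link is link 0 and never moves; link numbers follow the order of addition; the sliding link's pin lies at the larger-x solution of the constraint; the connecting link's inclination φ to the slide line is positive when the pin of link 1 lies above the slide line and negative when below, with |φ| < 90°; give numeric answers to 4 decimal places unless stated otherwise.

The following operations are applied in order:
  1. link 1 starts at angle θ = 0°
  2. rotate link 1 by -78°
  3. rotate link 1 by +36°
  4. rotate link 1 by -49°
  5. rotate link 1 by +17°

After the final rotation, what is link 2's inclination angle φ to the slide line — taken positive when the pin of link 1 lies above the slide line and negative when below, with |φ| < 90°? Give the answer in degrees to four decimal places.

geometry: r = 42 mm, L = 285 mm, e = 12 mm; θ starts at 0°
rotate link 1 by -78°: θ ← 0° -78° = -78°
rotate link 1 by +36°: θ ← -78° +36° = -42°
rotate link 1 by -49°: θ ← -42° -49° = -91°
rotate link 1 by +17°: θ ← -91° +17° = -74°
h = r sin θ − e = -40.372991 − 12 = -52.372991
sin φ = h / L = -52.372991 / 285 = -0.18376488
φ = arcsin(-0.18376488) = -10.589131°

-10.5891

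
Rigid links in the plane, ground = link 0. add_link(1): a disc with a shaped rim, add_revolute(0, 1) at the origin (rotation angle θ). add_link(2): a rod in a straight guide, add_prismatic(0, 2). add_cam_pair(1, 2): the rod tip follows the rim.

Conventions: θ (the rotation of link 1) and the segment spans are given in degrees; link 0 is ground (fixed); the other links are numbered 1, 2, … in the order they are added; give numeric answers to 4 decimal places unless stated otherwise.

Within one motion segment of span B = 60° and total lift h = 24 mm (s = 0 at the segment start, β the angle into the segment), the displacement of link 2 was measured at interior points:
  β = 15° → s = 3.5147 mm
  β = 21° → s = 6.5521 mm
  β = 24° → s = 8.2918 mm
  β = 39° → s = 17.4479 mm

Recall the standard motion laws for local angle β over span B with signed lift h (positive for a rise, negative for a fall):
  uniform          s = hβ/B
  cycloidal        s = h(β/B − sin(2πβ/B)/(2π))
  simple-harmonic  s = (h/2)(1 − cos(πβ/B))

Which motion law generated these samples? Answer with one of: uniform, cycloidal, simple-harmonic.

candidates at β/B = r: uniform s = h·r (linear in β); cycloidal s = h·(r − sin(2πr)/(2π)); simple-harmonic s = (h/2)(1 − cos(πr))
β=15°: printed 3.5147 | uniform 6.0000, cycloidal 2.1803, simple-harmonic 3.5147
β=21°: printed 6.5521 | uniform 8.4000, cycloidal 5.3098, simple-harmonic 6.5521
β=24°: printed 8.2918 | uniform 9.6000, cycloidal 7.3548, simple-harmonic 8.2918
β=39°: printed 17.4479 | uniform 15.6000, cycloidal 18.6902, simple-harmonic 17.4479
only one law matches every sample → simple-harmonic

simple-harmonic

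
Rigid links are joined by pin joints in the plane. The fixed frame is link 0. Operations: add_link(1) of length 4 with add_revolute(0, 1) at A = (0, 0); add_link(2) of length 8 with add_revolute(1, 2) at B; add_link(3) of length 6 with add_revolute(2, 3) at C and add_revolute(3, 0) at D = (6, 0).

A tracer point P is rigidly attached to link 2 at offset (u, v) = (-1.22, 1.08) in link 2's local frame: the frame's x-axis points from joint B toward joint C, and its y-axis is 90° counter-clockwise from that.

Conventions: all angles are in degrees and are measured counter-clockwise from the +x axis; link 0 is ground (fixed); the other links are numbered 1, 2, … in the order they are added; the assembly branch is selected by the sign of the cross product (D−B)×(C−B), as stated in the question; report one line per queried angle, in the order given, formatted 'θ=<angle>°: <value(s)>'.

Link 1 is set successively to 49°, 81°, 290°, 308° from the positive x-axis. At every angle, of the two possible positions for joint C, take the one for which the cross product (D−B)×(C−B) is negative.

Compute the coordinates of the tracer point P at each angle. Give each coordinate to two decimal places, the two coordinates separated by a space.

A=(0,0), D=(6.00,0)
θ=49°: B = A + 4.00·(cos49°, sin49°) = (2.6242, 3.0188)
θ=49°: |BD| = 4.5287
θ=49°: circle(B,8.00) ∩ circle(D,6.00): a=5.3557, h=5.9427
θ=49°:   candidates: C₊=(10.5779,3.8785) cross=26.913; C₋=(2.6551,-4.9811) cross=-26.913
θ=49°:   branch - wants cross < 0 → take C=(2.6551,-4.9811) (cross=-26.913)
θ=49°: ex = (C−B)/|BC| = (0.0039,-1.0000); ey = (1.0000,0.0039)
θ=49°: P = B + -1.22·ex + 1.08·ey = (3.6995,4.2430)
θ=81°: B = A + 4.00·(cos81°, sin81°) = (0.6257, 3.9508)
θ=81°: |BD| = 6.6702
θ=81°: circle(B,8.00) ∩ circle(D,6.00): a=5.4340, h=5.8713
θ=81°:   candidates: C₊=(8.4816,5.4628) cross=39.162; C₋=(1.5264,-3.9984) cross=-39.162
θ=81°:   branch - wants cross < 0 → take C=(1.5264,-3.9984) (cross=-39.162)
θ=81°: ex = (C−B)/|BC| = (0.1126,-0.9936); ey = (0.9936,0.1126)
θ=81°: P = B + -1.22·ex + 1.08·ey = (1.5615,5.2846)
θ=290°: B = A + 4.00·(cos290°, sin290°) = (1.3681, -3.7588)
θ=290°: |BD| = 5.9652
θ=290°: circle(B,8.00) ∩ circle(D,6.00): a=5.3295, h=5.9662
θ=290°:   candidates: C₊=(1.7470,4.2323) cross=35.590; C₋=(9.2659,-5.0333) cross=-35.590
θ=290°:   branch - wants cross < 0 → take C=(9.2659,-5.0333) (cross=-35.590)
θ=290°: ex = (C−B)/|BC| = (0.9872,-0.1593); ey = (0.1593,0.9872)
θ=290°: P = B + -1.22·ex + 1.08·ey = (0.3357,-2.4982)
θ=308°: B = A + 4.00·(cos308°, sin308°) = (2.4626, -3.1520)
θ=308°: |BD| = 4.7380
θ=308°: circle(B,8.00) ∩ circle(D,6.00): a=5.3238, h=5.9713
θ=308°:   candidates: C₊=(2.4648,4.8480) cross=28.292; C₋=(10.4100,-4.0684) cross=-28.292
θ=308°:   branch - wants cross < 0 → take C=(10.4100,-4.0684) (cross=-28.292)
θ=308°: ex = (C−B)/|BC| = (0.9934,-0.1145); ey = (0.1145,0.9934)
θ=308°: P = B + -1.22·ex + 1.08·ey = (1.3744,-1.9394)

θ=49°: 3.70 4.24
θ=81°: 1.56 5.28
θ=290°: 0.34 -2.50
θ=308°: 1.37 -1.94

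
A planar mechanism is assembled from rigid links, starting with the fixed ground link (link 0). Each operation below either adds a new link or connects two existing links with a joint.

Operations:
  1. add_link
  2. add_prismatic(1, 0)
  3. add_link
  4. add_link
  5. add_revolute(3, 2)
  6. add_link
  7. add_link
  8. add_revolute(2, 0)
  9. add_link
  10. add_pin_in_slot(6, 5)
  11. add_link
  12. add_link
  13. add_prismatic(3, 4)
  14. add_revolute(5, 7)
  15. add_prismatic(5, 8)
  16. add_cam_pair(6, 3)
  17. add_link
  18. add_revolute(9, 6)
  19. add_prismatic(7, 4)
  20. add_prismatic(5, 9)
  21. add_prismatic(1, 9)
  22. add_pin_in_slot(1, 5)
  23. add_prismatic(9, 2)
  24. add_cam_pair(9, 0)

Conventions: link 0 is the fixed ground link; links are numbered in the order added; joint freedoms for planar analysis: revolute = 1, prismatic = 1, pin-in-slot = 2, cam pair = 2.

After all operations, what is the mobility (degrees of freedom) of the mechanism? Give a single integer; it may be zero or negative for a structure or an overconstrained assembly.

link 0 = ground. State L|J1|J2 = 1|0|0
+link1  2|0|0
P(1,0) f=1→J1  2|1|0
+link2  3|1|0
+link3  4|1|0
R(3,2) f=1→J1  4|2|0
+link4  5|2|0
+link5  6|2|0
R(2,0) f=1→J1  6|3|0
+link6  7|3|0
PS(6,5) f=2→J2  7|3|1
+link7  8|3|1
+link8  9|3|1
P(3,4) f=1→J1  9|4|1
R(5,7) f=1→J1  9|5|1
P(5,8) f=1→J1  9|6|1
C(6,3) f=2→J2  9|6|2
+link9  10|6|2
R(9,6) f=1→J1  10|7|2
P(7,4) f=1→J1  10|8|2
P(5,9) f=1→J1  10|9|2
P(1,9) f=1→J1  10|10|2
PS(1,5) f=2→J2  10|10|3
P(9,2) f=1→J1  10|11|3
C(9,0) f=2→J2  10|11|4
M = 3(10−1)−2·11−4 = 27−22−4 = 1

M = 1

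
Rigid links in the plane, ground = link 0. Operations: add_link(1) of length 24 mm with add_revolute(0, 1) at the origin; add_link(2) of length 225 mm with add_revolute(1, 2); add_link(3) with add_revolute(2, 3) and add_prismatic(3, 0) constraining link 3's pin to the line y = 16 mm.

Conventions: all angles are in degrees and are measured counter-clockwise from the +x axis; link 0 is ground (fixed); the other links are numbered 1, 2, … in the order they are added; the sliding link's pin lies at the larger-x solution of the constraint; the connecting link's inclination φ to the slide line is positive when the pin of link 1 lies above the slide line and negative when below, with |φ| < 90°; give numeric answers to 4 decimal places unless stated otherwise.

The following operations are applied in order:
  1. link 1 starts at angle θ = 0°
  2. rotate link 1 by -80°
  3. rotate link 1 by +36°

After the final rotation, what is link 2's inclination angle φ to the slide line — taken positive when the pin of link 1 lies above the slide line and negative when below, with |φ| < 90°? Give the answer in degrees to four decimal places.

geometry: r = 24 mm, L = 225 mm, e = 16 mm; θ starts at 0°
rotate link 1 by -80°: θ ← 0° -80° = -80°
rotate link 1 by +36°: θ ← -80° +36° = -44°
h = r sin θ − e = -16.671801 − 16 = -32.671801
sin φ = h / L = -32.671801 / 225 = -0.14520800
φ = arcsin(-0.14520800) = -8.349324°

-8.3493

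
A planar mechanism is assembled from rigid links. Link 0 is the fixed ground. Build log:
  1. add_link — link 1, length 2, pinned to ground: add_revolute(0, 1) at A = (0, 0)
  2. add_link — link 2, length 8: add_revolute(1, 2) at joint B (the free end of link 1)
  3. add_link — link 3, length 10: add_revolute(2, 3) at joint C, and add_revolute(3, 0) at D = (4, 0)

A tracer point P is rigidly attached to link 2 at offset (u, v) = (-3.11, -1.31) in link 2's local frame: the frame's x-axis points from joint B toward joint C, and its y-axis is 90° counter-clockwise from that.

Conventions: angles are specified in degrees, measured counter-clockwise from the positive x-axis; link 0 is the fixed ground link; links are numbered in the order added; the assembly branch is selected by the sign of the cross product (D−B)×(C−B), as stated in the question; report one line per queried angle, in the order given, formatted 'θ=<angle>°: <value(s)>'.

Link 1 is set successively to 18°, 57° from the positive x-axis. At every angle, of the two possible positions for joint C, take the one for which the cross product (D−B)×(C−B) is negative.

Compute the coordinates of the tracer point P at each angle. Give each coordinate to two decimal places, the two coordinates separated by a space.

A=(0,0), D=(4.00,0)
θ=18°: B = A + 2.00·(cos18°, sin18°) = (1.9021, 0.6180)
θ=18°: |BD| = 2.1870
θ=18°: circle(B,8.00) ∩ circle(D,10.00): a=-7.1368, h=3.6146
θ=18°:   candidates: C₊=(-3.9224,6.1022) cross=7.905; C₋=(-5.9653,-0.8325) cross=-7.905
θ=18°:   branch - wants cross < 0 → take C=(-5.9653,-0.8325) (cross=-7.905)
θ=18°: ex = (C−B)/|BC| = (-0.9834,-0.1813); ey = (0.1813,-0.9834)
θ=18°: P = B + -3.11·ex + -1.31·ey = (4.7230,2.4702)
θ=57°: B = A + 2.00·(cos57°, sin57°) = (1.0893, 1.6773)
θ=57°: |BD| = 3.3594
θ=57°: circle(B,8.00) ∩ circle(D,10.00): a=-3.6783, h=7.1042
θ=57°:   candidates: C₊=(1.4493,9.6692) cross=23.866; C₋=(-5.6448,-2.6414) cross=-23.866
θ=57°:   branch - wants cross < 0 → take C=(-5.6448,-2.6414) (cross=-23.866)
θ=57°: ex = (C−B)/|BC| = (-0.8418,-0.5398); ey = (0.5398,-0.8418)
θ=57°: P = B + -3.11·ex + -1.31·ey = (3.0000,4.4590)

θ=18°: 4.72 2.47
θ=57°: 3.00 4.46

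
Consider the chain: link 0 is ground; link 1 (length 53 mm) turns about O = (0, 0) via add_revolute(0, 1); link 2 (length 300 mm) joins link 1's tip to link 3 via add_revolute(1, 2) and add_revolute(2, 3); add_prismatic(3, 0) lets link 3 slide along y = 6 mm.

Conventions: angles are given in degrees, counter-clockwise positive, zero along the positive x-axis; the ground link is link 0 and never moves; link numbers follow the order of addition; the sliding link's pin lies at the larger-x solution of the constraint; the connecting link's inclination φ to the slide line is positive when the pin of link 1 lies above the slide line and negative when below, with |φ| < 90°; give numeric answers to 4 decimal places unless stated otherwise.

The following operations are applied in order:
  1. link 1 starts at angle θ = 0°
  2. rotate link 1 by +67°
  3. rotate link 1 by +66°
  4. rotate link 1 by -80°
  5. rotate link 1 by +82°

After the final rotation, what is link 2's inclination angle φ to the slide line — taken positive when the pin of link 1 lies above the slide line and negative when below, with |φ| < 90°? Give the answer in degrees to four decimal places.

geometry: r = 53 mm, L = 300 mm, e = 6 mm; θ starts at 0°
rotate link 1 by +67°: θ ← 0° +67° = 67°
rotate link 1 by +66°: θ ← 67° +66° = 133°
rotate link 1 by -80°: θ ← 133° -80° = 53°
rotate link 1 by +82°: θ ← 53° +82° = 135°
h = r sin θ − e = 37.476659 − 6 = 31.476659
sin φ = h / L = 31.476659 / 300 = 0.10492220
φ = arcsin(0.10492220) = 6.022684°

6.0227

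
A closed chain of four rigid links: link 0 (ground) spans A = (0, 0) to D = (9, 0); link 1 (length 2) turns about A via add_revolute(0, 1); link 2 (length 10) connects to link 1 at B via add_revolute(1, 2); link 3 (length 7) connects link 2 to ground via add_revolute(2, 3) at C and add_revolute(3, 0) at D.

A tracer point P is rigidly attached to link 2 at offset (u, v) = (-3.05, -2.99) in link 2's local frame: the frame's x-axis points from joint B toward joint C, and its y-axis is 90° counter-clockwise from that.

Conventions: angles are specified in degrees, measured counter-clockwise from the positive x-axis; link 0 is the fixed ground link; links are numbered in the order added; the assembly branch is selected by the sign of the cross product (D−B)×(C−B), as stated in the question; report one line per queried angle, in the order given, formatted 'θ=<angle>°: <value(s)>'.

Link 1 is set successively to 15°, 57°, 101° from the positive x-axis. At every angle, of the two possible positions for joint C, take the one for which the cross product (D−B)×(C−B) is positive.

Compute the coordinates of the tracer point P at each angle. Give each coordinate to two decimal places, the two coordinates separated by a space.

A=(0,0), D=(9.00,0)
θ=15°: B = A + 2.00·(cos15°, sin15°) = (1.9319, 0.5176)
θ=15°: |BD| = 7.0871
θ=15°: circle(B,10.00) ∩ circle(D,7.00): a=7.1416, h=6.9998
θ=15°:   candidates: C₊=(9.5657,6.9771) cross=49.608; C₋=(8.5432,-6.9851) cross=-49.608
θ=15°:   branch + wants cross > 0 → take C=(9.5657,6.9771) (cross=49.608)
θ=15°: ex = (C−B)/|BC| = (0.7634,0.6459); ey = (-0.6459,0.7634)
θ=15°: P = B + -3.05·ex + -2.99·ey = (1.5349,-3.7350)
θ=57°: B = A + 2.00·(cos57°, sin57°) = (1.0893, 1.6773)
θ=57°: |BD| = 8.0866
θ=57°: circle(B,10.00) ∩ circle(D,7.00): a=7.1967, h=6.9432
θ=57°:   candidates: C₊=(9.5696,6.9768) cross=56.147; C₋=(6.6892,-6.6076) cross=-56.147
θ=57°:   branch + wants cross > 0 → take C=(9.5696,6.9768) (cross=56.147)
θ=57°: ex = (C−B)/|BC| = (0.8480,0.5299); ey = (-0.5299,0.8480)
θ=57°: P = B + -3.05·ex + -2.99·ey = (0.0873,-2.4746)
θ=101°: B = A + 2.00·(cos101°, sin101°) = (-0.3816, 1.9633)
θ=101°: |BD| = 9.5848
θ=101°: circle(B,10.00) ∩ circle(D,7.00): a=7.4529, h=6.6674
θ=101°:   candidates: C₊=(8.2789,6.9628) cross=63.906; C₋=(5.5475,-6.0894) cross=-63.906
θ=101°:   branch + wants cross > 0 → take C=(8.2789,6.9628) (cross=63.906)
θ=101°: ex = (C−B)/|BC| = (0.8661,0.5000); ey = (-0.5000,0.8661)
θ=101°: P = B + -3.05·ex + -2.99·ey = (-1.5282,-2.1511)

θ=15°: 1.53 -3.74
θ=57°: 0.09 -2.47
θ=101°: -1.53 -2.15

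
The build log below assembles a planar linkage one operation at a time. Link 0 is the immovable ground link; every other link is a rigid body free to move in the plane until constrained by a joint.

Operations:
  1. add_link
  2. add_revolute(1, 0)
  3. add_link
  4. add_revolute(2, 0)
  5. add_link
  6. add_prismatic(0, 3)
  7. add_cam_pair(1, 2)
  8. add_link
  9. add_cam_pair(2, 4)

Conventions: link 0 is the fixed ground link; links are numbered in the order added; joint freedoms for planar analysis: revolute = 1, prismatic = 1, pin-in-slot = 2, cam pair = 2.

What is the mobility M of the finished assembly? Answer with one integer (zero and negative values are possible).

L=1 J1=0 J2=0
add link → L=2 J1=0 J2=0
R@1,0 dof=1 J1 → L=2 J1=1 J2=0
add link → L=3 J1=1 J2=0
R@2,0 dof=1 J1 → L=3 J1=2 J2=0
add link → L=4 J1=2 J2=0
P@0,3 dof=1 J1 → L=4 J1=3 J2=0
C@1,2 dof=2 J2 → L=4 J1=3 J2=1
add link → L=5 J1=3 J2=1
C@2,4 dof=2 J2 → L=5 J1=3 J2=2
M=3(L−1)−2J1−J2=3·4−2·3−2=4

M = 4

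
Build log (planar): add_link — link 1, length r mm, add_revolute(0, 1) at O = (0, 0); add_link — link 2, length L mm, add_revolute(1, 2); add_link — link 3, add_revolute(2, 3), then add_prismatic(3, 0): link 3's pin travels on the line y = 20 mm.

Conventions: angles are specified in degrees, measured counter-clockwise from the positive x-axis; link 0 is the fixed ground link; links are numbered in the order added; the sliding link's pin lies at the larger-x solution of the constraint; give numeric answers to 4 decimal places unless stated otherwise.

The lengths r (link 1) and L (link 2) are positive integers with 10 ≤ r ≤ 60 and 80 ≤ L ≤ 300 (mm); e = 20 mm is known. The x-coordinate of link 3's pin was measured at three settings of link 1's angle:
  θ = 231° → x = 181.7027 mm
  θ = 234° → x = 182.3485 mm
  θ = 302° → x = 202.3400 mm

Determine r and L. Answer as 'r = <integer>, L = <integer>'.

constraint per measurement: (x − r cos θ)² + (r sin θ − e)² = L²
subtracting the θ₁ and θ₂ equations cancels the r² and L² terms:
r = (x₁² − x₂²) / (2[(x₁cos θ₁ + e sin θ₁) − (x₂cos θ₂ + e sin θ₂)]) = 18.0018 → r = 18
L² = (x₁ − r cos θ₁)² + (r sin θ₁ − e)² = 38415.9880 → L = 196.0000 → L = 196
check at θ₃=302°: x = 202.3400 (printed 202.3400) ✓

r = 18, L = 196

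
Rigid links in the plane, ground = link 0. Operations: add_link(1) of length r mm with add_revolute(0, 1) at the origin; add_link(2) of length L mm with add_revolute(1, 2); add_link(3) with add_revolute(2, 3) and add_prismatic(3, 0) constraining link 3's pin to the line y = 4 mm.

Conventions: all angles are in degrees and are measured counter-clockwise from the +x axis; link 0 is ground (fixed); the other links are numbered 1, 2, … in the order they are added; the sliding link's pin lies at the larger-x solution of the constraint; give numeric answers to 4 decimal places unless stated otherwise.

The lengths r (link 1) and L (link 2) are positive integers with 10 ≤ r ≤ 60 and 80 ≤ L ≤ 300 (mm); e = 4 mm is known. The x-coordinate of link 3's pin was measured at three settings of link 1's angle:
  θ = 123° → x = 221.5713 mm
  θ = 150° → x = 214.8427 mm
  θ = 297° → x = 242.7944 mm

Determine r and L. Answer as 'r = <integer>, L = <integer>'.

constraint per measurement: (x − r cos θ)² + (r sin θ − e)² = L²
subtracting the θ₁ and θ₂ equations cancels the r² and L² terms:
r = (x₁² − x₂²) / (2[(x₁cos θ₁ + e sin θ₁) − (x₂cos θ₂ + e sin θ₂)]) = 22.0000 → r = 22
L² = (x₁ − r cos θ₁)² + (r sin θ₁ − e)² = 54755.9956 → L = 234.0000 → L = 234
check at θ₃=297°: x = 242.7944 (printed 242.7944) ✓

r = 22, L = 234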